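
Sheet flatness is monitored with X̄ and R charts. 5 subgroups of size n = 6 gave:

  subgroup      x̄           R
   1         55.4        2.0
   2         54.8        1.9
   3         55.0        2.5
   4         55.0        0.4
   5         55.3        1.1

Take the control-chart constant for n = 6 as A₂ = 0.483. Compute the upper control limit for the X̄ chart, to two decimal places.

X̄̄ = (55.4 + 54.8 + 55.0 + 55.0 + 55.3) / 5 = 275.5000 / 5 = 55.1000
R̄ = (2.0 + 1.9 + 2.5 + 0.4 + 1.1) / 5 = 7.9000 / 5 = 1.5800
UCL = X̄̄ + A₂·R̄ = 55.1000 + 0.483 × 1.5800 = 55.8631

55.86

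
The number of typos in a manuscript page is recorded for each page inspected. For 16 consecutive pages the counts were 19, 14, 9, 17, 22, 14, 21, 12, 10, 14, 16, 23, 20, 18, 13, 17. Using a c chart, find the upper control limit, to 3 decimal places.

c̄ = (19 + 14 + 9 + 17 + 22 + 14 + 21 + 12 + 10 + 14 + 16 + 23 + 20 + 18 + 13 + 17) / 16 = 259 / 16 = 16.1875
UCL = c̄ + 3√c̄ = 16.1875 + 3 × √16.1875 = 16.1875 + 3 × 4.0234 = 28.2576

28.258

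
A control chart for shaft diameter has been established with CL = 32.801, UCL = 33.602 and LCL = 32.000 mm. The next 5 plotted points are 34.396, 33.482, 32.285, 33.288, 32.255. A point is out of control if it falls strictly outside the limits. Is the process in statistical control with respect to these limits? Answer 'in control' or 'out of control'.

out of control

Compare each point to [32.000, 33.602]: sample 1 = 34.396 > UCL.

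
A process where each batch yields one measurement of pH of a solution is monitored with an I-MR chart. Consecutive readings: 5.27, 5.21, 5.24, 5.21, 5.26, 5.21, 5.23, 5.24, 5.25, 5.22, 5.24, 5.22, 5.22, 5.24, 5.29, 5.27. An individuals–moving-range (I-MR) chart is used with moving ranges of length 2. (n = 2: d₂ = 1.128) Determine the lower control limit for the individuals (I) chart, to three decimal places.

5.164

X̄ = (5.27 + 5.21 + 5.24 + 5.21 + 5.26 + 5.21 + 5.23 + 5.24 + 5.25 + 5.22 + 5.24 + 5.22 + 5.22 + 5.24 + 5.29 + 5.27) / 16 = 5.2387
Moving ranges: 0.06, 0.03, 0.03, 0.05, 0.05, 0.02, 0.01, 0.01, 0.03, 0.02, 0.02, 0.00, 0.02, 0.05, 0.02; M̄R̄ = 0.4200 / 15 = 0.0280
LCL = X̄ − 3·M̄R̄/d₂ = 5.2387 − 3 × 0.0280 / 1.128 = 5.1643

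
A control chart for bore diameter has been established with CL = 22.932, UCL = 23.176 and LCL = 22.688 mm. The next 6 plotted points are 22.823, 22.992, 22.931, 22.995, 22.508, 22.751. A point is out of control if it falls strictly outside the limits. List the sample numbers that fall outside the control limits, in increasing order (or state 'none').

5

Compare each point to [22.688, 23.176]: sample 5 = 22.508 < LCL.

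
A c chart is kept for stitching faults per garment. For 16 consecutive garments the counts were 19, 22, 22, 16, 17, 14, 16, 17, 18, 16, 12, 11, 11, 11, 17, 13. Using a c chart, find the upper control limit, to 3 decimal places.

c̄ = (19 + 22 + 22 + 16 + 17 + 14 + 16 + 17 + 18 + 16 + 12 + 11 + 11 + 11 + 17 + 13) / 16 = 252 / 16 = 15.7500
UCL = c̄ + 3√c̄ = 15.7500 + 3 × √15.7500 = 15.7500 + 3 × 3.9686 = 27.6559

27.656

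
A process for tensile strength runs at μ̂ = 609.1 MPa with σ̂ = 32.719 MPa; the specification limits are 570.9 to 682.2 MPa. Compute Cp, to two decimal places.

Cp = (USL − LSL) / (6σ̂) = (682.2 − 570.9) / (6 × 32.719) = 111.3000 / 196.3140 = 0.5669

0.57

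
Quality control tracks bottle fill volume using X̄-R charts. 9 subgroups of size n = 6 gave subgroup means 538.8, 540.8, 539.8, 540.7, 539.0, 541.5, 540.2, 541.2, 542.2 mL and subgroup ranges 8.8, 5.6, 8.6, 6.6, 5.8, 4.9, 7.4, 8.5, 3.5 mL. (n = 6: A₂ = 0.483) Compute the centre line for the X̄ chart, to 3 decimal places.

540.467

X̄̄ = (538.8 + 540.8 + 539.8 + 540.7 + 539.0 + 541.5 + 540.2 + 541.2 + 542.2) / 9 = 4864.2000 / 9 = 540.4667
CL = X̄̄ = 540.4667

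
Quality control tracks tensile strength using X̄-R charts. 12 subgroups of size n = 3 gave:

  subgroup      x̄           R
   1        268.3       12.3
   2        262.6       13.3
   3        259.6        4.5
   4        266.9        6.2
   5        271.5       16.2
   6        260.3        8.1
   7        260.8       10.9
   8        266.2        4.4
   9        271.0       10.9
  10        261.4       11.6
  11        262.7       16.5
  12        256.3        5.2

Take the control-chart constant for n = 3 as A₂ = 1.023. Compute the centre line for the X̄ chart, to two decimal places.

263.97

X̄̄ = (268.3 + 262.6 + 259.6 + 266.9 + 271.5 + 260.3 + 260.8 + 266.2 + 271.0 + 261.4 + 262.7 + 256.3) / 12 = 3167.6000 / 12 = 263.9667
CL = X̄̄ = 263.9667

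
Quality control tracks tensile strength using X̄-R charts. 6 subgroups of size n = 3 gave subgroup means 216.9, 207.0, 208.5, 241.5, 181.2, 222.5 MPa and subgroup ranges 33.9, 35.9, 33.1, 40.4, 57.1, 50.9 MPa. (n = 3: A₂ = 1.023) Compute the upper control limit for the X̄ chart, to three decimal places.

255.780

X̄̄ = (216.9 + 207.0 + 208.5 + 241.5 + 181.2 + 222.5) / 6 = 1277.6000 / 6 = 212.9333
R̄ = (33.9 + 35.9 + 33.1 + 40.4 + 57.1 + 50.9) / 6 = 251.3000 / 6 = 41.8833
UCL = X̄̄ + A₂·R̄ = 212.9333 + 1.023 × 41.8833 = 255.7800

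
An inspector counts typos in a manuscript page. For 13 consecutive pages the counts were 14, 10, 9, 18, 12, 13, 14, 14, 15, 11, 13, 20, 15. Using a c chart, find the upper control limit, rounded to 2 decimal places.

c̄ = (14 + 10 + 9 + 18 + 12 + 13 + 14 + 14 + 15 + 11 + 13 + 20 + 15) / 13 = 178 / 13 = 13.6923
UCL = c̄ + 3√c̄ = 13.6923 + 3 × √13.6923 = 13.6923 + 3 × 3.7003 = 24.7932

24.79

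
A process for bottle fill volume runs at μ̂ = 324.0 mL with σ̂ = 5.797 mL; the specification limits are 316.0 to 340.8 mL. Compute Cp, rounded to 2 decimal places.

0.71

Cp = (USL − LSL) / (6σ̂) = (340.8 − 316.0) / (6 × 5.797) = 24.8000 / 34.7820 = 0.7130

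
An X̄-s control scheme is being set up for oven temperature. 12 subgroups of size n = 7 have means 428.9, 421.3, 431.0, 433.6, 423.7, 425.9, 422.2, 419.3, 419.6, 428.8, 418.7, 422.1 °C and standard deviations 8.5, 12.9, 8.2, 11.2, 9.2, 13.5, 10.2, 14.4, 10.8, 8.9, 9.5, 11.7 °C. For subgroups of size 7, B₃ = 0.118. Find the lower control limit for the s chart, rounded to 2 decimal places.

1.27

s̄ = (8.5 + 12.9 + 8.2 + 11.2 + 9.2 + 13.5 + 10.2 + 14.4 + 10.8 + 8.9 + 9.5 + 11.7) / 12 = 10.7500
LCL_s = B₃·s̄ = 0.118 × 10.7500 = 1.2685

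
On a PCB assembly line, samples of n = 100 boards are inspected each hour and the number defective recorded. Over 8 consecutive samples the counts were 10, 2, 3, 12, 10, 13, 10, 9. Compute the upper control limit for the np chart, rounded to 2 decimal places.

17.05

p̄ = Σdᵢ / (k·n) = 69 / (8 × 100) = 0.08625
UCL = np̄ + 3·√(np̄(1−p̄)) = 8.6250 + 3 × √(8.6250×0.91375) = 8.6250 + 3 × 2.8073 = 17.0470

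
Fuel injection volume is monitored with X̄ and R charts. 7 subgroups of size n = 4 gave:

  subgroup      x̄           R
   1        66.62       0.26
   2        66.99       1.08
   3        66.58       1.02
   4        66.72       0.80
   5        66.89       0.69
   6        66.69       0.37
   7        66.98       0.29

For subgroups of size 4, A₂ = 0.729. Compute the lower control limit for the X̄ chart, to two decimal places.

66.31

X̄̄ = (66.62 + 66.99 + 66.58 + 66.72 + 66.89 + 66.69 + 66.98) / 7 = 467.4700 / 7 = 66.7814
R̄ = (0.26 + 1.08 + 1.02 + 0.80 + 0.69 + 0.37 + 0.29) / 7 = 4.5100 / 7 = 0.6443
LCL = X̄̄ − A₂·R̄ = 66.7814 − 0.729 × 0.6443 = 66.3117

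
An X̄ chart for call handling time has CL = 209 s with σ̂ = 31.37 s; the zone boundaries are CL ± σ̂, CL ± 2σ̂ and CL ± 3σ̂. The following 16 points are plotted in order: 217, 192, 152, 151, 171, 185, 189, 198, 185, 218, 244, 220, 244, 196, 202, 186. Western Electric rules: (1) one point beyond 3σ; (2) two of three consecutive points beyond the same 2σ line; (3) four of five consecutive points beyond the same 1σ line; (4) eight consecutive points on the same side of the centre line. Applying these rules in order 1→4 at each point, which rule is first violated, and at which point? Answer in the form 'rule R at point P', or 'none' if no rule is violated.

rule 4 at point 9

Zone of each point (C = within 1σ̂, B = 1σ̂–2σ̂, A = 2σ̂–3σ̂, * = beyond 3σ̂; sign = side of CL): 1:+C, 2:-C, 3:-B, 4:-B, 5:-B, 6:-C, 7:-C, 8:-C, 9:-C, 10:+C, 11:+B, 12:+C, 13:+B, 14:-C, 15:-C, 16:-C
Rule 4 (eight consecutive points on the same side of the centre line) is satisfied at point 9.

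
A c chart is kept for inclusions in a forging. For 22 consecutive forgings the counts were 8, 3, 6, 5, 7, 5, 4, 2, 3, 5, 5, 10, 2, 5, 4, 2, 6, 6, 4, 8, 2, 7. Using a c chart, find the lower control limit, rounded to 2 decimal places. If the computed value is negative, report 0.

0.00

c̄ = (8 + 3 + 6 + 5 + 7 + 5 + 4 + 2 + 3 + 5 + 5 + 10 + 2 + 5 + 4 + 2 + 6 + 6 + 4 + 8 + 2 + 7) / 22 = 109 / 22 = 4.9545
LCL = c̄ − 3√c̄ = 4.9545 − 3 × 2.2259 = -1.7231 → 0 (cannot be negative)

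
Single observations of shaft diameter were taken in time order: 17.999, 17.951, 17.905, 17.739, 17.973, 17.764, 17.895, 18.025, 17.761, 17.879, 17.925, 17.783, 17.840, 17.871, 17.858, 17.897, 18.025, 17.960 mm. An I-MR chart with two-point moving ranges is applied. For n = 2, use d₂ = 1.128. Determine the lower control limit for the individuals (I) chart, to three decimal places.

17.600

X̄ = (17.999 + 17.951 + 17.905 + 17.739 + 17.973 + 17.764 + 17.895 + 18.025 + 17.761 + 17.879 + 17.925 + 17.783 + 17.840 + 17.871 + 17.858 + 17.897 + 18.025 + 17.960) / 18 = 17.8917
Moving ranges: 0.048, 0.046, 0.166, 0.234, 0.209, 0.131, 0.130, 0.264, 0.118, 0.046, 0.142, 0.057, 0.031, 0.013, 0.039, 0.128, 0.065; M̄R̄ = 1.8670 / 17 = 0.1098
LCL = X̄ − 3·M̄R̄/d₂ = 17.8917 − 3 × 0.1098 / 1.128 = 17.5996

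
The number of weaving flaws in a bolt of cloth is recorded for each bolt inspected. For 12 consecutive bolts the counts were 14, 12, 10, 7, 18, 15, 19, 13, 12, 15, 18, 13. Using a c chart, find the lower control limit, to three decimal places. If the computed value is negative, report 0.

c̄ = (14 + 12 + 10 + 7 + 18 + 15 + 19 + 13 + 12 + 15 + 18 + 13) / 12 = 166 / 12 = 13.8333
LCL = c̄ − 3√c̄ = 13.8333 − 3 × 3.7193 = 2.6754

2.675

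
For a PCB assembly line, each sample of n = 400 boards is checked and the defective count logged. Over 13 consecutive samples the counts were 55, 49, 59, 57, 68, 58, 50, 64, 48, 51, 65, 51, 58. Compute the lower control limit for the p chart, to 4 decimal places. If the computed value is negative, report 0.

0.0888

p̄ = Σdᵢ / (k·n) = 733 / (13 × 400) = 0.14096
LCL = p̄ − 3·√(p̄(1−p̄)/n) = 0.14096 − 3 × 0.01740 = 0.08876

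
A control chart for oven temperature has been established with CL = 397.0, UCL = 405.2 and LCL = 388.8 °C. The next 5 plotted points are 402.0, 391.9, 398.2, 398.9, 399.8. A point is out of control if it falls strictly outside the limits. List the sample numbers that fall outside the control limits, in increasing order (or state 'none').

none

All 5 points lie within [388.8, 405.2].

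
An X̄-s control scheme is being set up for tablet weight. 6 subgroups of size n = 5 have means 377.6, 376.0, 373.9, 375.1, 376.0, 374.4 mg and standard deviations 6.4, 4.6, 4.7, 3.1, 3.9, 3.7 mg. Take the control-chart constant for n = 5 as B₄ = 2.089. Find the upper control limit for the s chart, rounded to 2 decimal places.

s̄ = (6.4 + 4.6 + 4.7 + 3.1 + 3.9 + 3.7) / 6 = 4.4000
UCL_s = B₄·s̄ = 2.089 × 4.4000 = 9.1916

9.19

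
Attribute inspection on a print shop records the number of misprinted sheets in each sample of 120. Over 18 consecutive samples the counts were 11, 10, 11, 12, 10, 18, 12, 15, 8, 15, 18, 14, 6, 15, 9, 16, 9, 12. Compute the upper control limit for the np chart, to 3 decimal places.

p̄ = Σdᵢ / (k·n) = 221 / (18 × 120) = 0.10231
UCL = np̄ + 3·√(np̄(1−p̄)) = 12.2778 + 3 × √(12.2778×0.89769) = 12.2778 + 3 × 3.3199 = 22.2374

22.237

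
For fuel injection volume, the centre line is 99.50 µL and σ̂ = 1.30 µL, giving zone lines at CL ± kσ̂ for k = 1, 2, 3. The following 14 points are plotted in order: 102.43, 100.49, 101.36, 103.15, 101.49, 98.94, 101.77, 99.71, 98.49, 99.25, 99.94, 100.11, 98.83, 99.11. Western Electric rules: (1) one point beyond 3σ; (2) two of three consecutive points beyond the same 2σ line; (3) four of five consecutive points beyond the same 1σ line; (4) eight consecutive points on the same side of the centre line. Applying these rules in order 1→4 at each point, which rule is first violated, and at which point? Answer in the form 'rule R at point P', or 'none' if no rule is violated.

rule 3 at point 5

Zone of each point (C = within 1σ̂, B = 1σ̂–2σ̂, A = 2σ̂–3σ̂, * = beyond 3σ̂; sign = side of CL): 1:+A, 2:+C, 3:+B, 4:+A, 5:+B, 6:-C, 7:+B, 8:+C, 9:-C, 10:-C, 11:+C, 12:+C, 13:-C, 14:-C
Rule 3 (four of five consecutive points beyond the same 1σ limit) is satisfied at point 5.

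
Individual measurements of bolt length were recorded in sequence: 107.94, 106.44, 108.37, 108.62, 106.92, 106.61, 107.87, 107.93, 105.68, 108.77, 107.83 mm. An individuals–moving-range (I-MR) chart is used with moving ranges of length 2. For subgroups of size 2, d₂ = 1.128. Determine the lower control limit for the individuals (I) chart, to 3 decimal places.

X̄ = (107.94 + 106.44 + 108.37 + 108.62 + 106.92 + 106.61 + 107.87 + 107.93 + 105.68 + 108.77 + 107.83) / 11 = 107.5436
Moving ranges: 1.50, 1.93, 0.25, 1.70, 0.31, 1.26, 0.06, 2.25, 3.09, 0.94; M̄R̄ = 13.2900 / 10 = 1.3290
LCL = X̄ − 3·M̄R̄/d₂ = 107.5436 − 3 × 1.3290 / 1.128 = 104.0091

104.009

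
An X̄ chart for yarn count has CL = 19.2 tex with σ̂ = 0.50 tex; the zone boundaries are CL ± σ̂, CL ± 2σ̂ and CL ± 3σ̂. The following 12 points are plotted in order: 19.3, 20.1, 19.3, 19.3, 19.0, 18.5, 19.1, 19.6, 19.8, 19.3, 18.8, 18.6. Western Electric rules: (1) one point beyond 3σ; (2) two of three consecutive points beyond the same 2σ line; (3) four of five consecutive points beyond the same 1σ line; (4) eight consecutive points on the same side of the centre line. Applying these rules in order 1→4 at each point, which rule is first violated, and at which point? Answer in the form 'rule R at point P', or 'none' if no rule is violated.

Zone of each point (C = within 1σ̂, B = 1σ̂–2σ̂, A = 2σ̂–3σ̂, * = beyond 3σ̂; sign = side of CL): 1:+C, 2:+B, 3:+C, 4:+C, 5:-C, 6:-B, 7:-C, 8:+C, 9:+B, 10:+C, 11:-C, 12:-B
No rule fires across all 12 points.

none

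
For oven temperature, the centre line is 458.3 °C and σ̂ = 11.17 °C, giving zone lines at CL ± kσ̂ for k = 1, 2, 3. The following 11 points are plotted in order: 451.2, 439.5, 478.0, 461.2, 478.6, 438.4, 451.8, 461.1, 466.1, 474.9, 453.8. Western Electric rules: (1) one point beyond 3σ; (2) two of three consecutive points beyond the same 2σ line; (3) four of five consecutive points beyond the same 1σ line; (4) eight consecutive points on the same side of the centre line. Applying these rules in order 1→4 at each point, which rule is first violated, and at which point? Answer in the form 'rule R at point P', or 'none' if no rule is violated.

Zone of each point (C = within 1σ̂, B = 1σ̂–2σ̂, A = 2σ̂–3σ̂, * = beyond 3σ̂; sign = side of CL): 1:-C, 2:-B, 3:+B, 4:+C, 5:+B, 6:-B, 7:-C, 8:+C, 9:+C, 10:+B, 11:-C
No rule fires across all 11 points.

none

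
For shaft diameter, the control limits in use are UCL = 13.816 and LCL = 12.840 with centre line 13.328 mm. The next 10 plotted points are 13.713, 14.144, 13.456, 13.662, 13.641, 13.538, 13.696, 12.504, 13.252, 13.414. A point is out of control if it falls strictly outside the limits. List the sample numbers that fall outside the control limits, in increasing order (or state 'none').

2, 8

Compare each point to [12.840, 13.816]: sample 2 = 14.144 > UCL; sample 8 = 12.504 < LCL.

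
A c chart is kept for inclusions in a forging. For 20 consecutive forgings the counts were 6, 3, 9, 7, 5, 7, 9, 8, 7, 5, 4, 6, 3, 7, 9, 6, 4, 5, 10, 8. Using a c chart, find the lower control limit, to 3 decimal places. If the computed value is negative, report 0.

c̄ = (6 + 3 + 9 + 7 + 5 + 7 + 9 + 8 + 7 + 5 + 4 + 6 + 3 + 7 + 9 + 6 + 4 + 5 + 10 + 8) / 20 = 128 / 20 = 6.4000
LCL = c̄ − 3√c̄ = 6.4000 − 3 × 2.5298 = -1.1895 → 0 (cannot be negative)

0.000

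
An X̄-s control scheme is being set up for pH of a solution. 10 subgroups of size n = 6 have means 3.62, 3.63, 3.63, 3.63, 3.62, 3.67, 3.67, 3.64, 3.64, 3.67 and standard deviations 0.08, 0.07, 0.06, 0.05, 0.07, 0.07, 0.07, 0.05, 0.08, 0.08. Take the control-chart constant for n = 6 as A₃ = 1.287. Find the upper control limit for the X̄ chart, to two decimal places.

X̄̄ = (3.62 + 3.63 + 3.63 + 3.63 + 3.62 + 3.67 + 3.67 + 3.64 + 3.64 + 3.67) / 10 = 3.6420
s̄ = (0.08 + 0.07 + 0.06 + 0.05 + 0.07 + 0.07 + 0.07 + 0.05 + 0.08 + 0.08) / 10 = 0.0680
UCL = X̄̄ + A₃·s̄ = 3.6420 + 1.287 × 0.0680 = 3.7295

3.73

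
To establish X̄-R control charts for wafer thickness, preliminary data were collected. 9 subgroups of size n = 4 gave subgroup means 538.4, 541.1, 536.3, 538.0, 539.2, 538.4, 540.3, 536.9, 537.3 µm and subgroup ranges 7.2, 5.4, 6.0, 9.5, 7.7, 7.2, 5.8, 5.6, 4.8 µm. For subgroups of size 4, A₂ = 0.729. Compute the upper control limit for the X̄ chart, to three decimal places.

X̄̄ = (538.4 + 541.1 + 536.3 + 538.0 + 539.2 + 538.4 + 540.3 + 536.9 + 537.3) / 9 = 4845.9000 / 9 = 538.4333
R̄ = (7.2 + 5.4 + 6.0 + 9.5 + 7.7 + 7.2 + 5.8 + 5.6 + 4.8) / 9 = 59.2000 / 9 = 6.5778
UCL = X̄̄ + A₂·R̄ = 538.4333 + 0.729 × 6.5778 = 543.2285

543.229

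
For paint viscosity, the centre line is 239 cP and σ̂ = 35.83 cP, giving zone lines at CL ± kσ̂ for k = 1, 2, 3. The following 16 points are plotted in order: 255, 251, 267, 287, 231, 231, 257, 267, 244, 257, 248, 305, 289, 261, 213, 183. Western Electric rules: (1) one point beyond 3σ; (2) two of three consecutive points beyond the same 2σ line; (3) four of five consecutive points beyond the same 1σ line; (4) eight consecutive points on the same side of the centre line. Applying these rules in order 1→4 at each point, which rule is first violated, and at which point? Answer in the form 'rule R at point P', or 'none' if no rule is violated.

Zone of each point (C = within 1σ̂, B = 1σ̂–2σ̂, A = 2σ̂–3σ̂, * = beyond 3σ̂; sign = side of CL): 1:+C, 2:+C, 3:+C, 4:+B, 5:-C, 6:-C, 7:+C, 8:+C, 9:+C, 10:+C, 11:+C, 12:+B, 13:+B, 14:+C, 15:-C, 16:-B
Rule 4 (eight consecutive points on the same side of the centre line) is satisfied at point 14.

rule 4 at point 14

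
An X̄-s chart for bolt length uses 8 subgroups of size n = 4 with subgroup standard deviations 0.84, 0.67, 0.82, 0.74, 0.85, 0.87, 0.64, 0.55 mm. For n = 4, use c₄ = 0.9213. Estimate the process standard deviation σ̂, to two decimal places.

s̄ = (0.84 + 0.67 + 0.82 + 0.74 + 0.85 + 0.87 + 0.64 + 0.55) / 8 = 0.7475
σ̂ = s̄ / c₄ = 0.7475 / 0.9213 = 0.8114

0.81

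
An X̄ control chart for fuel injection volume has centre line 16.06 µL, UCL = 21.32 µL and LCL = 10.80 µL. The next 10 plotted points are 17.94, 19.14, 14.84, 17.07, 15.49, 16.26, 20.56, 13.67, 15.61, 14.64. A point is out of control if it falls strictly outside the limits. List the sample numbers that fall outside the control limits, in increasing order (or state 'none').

none

All 10 points lie within [10.80, 21.32].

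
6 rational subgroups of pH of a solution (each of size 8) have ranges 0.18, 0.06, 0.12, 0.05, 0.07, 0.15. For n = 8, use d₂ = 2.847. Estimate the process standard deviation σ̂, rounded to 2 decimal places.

0.04

R̄ = (0.18 + 0.06 + 0.12 + 0.05 + 0.07 + 0.15) / 6 = 0.1050
σ̂ = R̄ / d₂ = 0.1050 / 2.847 = 0.0369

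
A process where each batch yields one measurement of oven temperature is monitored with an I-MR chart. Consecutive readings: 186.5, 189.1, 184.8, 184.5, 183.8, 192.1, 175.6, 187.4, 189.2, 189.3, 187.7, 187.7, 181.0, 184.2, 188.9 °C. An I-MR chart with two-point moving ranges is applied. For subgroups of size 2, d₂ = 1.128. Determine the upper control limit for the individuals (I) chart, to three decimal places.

198.012

X̄ = (186.5 + 189.1 + 184.8 + 184.5 + 183.8 + 192.1 + 175.6 + 187.4 + 189.2 + 189.3 + 187.7 + 187.7 + 181.0 + 184.2 + 188.9) / 15 = 186.1200
Moving ranges: 2.6, 4.3, 0.3, 0.7, 8.3, 16.5, 11.8, 1.8, 0.1, 1.6, 0.0, 6.7, 3.2, 4.7; M̄R̄ = 62.6000 / 14 = 4.4714
UCL = X̄ + 3·M̄R̄/d₂ = 186.1200 + 3 × 4.4714 / 1.128 = 198.0121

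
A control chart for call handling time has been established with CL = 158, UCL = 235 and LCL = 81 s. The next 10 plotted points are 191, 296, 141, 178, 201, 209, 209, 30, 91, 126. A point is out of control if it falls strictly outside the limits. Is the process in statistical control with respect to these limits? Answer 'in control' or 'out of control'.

out of control

Compare each point to [81, 235]: sample 2 = 296 > UCL; sample 8 = 30 < LCL.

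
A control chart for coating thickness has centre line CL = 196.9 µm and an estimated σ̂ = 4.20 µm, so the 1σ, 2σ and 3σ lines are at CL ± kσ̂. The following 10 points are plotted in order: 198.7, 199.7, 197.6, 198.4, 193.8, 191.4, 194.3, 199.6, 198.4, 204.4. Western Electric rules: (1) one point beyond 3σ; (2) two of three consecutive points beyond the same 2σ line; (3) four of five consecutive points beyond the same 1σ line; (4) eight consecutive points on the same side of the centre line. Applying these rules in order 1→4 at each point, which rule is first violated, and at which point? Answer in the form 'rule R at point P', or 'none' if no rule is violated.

Zone of each point (C = within 1σ̂, B = 1σ̂–2σ̂, A = 2σ̂–3σ̂, * = beyond 3σ̂; sign = side of CL): 1:+C, 2:+C, 3:+C, 4:+C, 5:-C, 6:-B, 7:-C, 8:+C, 9:+C, 10:+B
No rule fires across all 10 points.

none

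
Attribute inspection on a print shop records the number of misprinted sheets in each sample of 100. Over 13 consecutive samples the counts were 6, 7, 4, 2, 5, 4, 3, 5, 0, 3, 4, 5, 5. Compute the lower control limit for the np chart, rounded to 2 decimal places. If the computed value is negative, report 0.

0.00

p̄ = Σdᵢ / (k·n) = 53 / (13 × 100) = 0.04077
LCL = np̄ − 3·√(np̄(1−p̄)) = 4.0769 − 3 × 1.9776 = -1.8557 → 0 (negative, so LCL = 0)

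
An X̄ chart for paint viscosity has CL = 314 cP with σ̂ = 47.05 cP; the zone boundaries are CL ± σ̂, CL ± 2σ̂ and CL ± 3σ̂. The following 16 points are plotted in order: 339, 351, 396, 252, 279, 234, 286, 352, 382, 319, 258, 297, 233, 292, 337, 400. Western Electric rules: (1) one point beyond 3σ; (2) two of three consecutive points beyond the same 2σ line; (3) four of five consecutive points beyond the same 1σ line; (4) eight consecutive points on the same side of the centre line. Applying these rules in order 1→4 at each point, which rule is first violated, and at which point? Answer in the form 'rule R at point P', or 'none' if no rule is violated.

none

Zone of each point (C = within 1σ̂, B = 1σ̂–2σ̂, A = 2σ̂–3σ̂, * = beyond 3σ̂; sign = side of CL): 1:+C, 2:+C, 3:+B, 4:-B, 5:-C, 6:-B, 7:-C, 8:+C, 9:+B, 10:+C, 11:-B, 12:-C, 13:-B, 14:-C, 15:+C, 16:+B
No rule fires across all 16 points.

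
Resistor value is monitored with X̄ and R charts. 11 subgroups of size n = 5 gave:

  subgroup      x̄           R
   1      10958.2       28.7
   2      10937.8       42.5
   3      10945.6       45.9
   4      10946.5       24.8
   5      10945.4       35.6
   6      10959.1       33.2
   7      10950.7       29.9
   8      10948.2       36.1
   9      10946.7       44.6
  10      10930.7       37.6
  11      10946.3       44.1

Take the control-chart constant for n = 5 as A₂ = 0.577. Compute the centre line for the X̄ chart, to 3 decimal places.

X̄̄ = (10958.2 + 10937.8 + 10945.6 + 10946.5 + 10945.4 + 10959.1 + 10950.7 + 10948.2 + 10946.7 + 10930.7 + 10946.3) / 11 = 120415.2000 / 11 = 10946.8364
CL = X̄̄ = 10946.8364

10946.836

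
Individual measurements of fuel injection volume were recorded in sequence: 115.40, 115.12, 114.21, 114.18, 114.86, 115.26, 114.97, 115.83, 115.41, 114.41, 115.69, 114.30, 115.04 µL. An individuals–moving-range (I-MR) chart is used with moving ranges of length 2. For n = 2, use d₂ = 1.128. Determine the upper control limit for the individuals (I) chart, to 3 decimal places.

116.810

X̄ = (115.40 + 115.12 + 114.21 + 114.18 + 114.86 + 115.26 + 114.97 + 115.83 + 115.41 + 114.41 + 115.69 + 114.30 + 115.04) / 13 = 114.9754
Moving ranges: 0.28, 0.91, 0.03, 0.68, 0.40, 0.29, 0.86, 0.42, 1.00, 1.28, 1.39, 0.74; M̄R̄ = 8.2800 / 12 = 0.6900
UCL = X̄ + 3·M̄R̄/d₂ = 114.9754 + 3 × 0.6900 / 1.128 = 116.8105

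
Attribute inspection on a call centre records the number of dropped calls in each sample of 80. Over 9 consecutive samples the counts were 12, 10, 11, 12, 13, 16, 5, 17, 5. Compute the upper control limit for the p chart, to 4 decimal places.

0.2568

p̄ = Σdᵢ / (k·n) = 101 / (9 × 80) = 0.14028
UCL = p̄ + 3·√(p̄(1−p̄)/n) = 0.14028 + 3 × √(0.14028×0.85972/80) = 0.14028 + 3 × 0.03883 = 0.25676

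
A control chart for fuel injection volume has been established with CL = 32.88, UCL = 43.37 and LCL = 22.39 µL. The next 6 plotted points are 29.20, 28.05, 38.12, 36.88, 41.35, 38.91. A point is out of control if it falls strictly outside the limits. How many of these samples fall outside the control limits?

All 6 points lie within [22.39, 43.37].

0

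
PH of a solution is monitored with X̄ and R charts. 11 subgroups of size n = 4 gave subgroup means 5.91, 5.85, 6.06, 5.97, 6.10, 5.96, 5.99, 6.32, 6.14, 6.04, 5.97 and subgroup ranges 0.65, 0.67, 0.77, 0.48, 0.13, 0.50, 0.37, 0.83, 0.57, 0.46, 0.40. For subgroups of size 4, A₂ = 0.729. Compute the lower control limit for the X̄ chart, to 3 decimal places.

5.642

X̄̄ = (5.91 + 5.85 + 6.06 + 5.97 + 6.10 + 5.96 + 5.99 + 6.32 + 6.14 + 6.04 + 5.97) / 11 = 66.3100 / 11 = 6.0282
R̄ = (0.65 + 0.67 + 0.77 + 0.48 + 0.13 + 0.50 + 0.37 + 0.83 + 0.57 + 0.46 + 0.40) / 11 = 5.8300 / 11 = 0.5300
LCL = X̄̄ − A₂·R̄ = 6.0282 − 0.729 × 0.5300 = 5.6418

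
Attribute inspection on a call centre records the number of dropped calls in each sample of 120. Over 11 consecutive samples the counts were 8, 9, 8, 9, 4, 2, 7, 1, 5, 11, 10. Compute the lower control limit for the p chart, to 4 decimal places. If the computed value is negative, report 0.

p̄ = Σdᵢ / (k·n) = 74 / (11 × 120) = 0.05606
LCL = p̄ − 3·√(p̄(1−p̄)/n) = 0.05606 − 3 × 0.02100 = -0.00694 → 0 (negative, so LCL = 0)

0.0000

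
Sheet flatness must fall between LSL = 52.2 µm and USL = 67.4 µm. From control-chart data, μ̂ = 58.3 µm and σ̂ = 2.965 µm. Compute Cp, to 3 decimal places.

0.854

Cp = (USL − LSL) / (6σ̂) = (67.4 − 52.2) / (6 × 2.965) = 15.2000 / 17.7900 = 0.8544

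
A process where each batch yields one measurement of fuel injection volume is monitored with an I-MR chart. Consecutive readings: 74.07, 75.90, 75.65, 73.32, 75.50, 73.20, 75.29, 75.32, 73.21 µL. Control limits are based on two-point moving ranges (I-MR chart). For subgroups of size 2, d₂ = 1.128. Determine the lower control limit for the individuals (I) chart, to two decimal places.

X̄ = (74.07 + 75.90 + 75.65 + 73.32 + 75.50 + 73.20 + 75.29 + 75.32 + 73.21) / 9 = 74.6067
Moving ranges: 1.83, 0.25, 2.33, 2.18, 2.30, 2.09, 0.03, 2.11; M̄R̄ = 13.1200 / 8 = 1.6400
LCL = X̄ − 3·M̄R̄/d₂ = 74.6067 − 3 × 1.6400 / 1.128 = 70.2450

70.24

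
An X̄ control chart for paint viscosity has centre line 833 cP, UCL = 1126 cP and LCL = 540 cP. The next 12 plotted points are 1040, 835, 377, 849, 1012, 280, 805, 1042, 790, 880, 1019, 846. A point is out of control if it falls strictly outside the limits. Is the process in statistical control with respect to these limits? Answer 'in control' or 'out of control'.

out of control

Compare each point to [540, 1126]: sample 3 = 377 < LCL; sample 6 = 280 < LCL.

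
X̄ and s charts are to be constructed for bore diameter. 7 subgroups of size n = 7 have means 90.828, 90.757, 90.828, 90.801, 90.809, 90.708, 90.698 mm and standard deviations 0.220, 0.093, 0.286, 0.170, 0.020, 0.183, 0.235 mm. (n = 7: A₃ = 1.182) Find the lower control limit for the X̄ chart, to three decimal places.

X̄̄ = (90.828 + 90.757 + 90.828 + 90.801 + 90.809 + 90.708 + 90.698) / 7 = 90.7756
s̄ = (0.220 + 0.093 + 0.286 + 0.170 + 0.020 + 0.183 + 0.235) / 7 = 0.1724
LCL = X̄̄ − A₃·s̄ = 90.7756 − 1.182 × 0.1724 = 90.5718

90.572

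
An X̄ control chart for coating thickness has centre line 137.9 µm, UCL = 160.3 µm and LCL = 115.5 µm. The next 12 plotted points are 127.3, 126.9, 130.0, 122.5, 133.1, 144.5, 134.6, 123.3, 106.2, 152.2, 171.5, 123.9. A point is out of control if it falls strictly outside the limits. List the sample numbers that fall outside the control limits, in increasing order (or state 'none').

Compare each point to [115.5, 160.3]: sample 9 = 106.2 < LCL; sample 11 = 171.5 > UCL.

9, 11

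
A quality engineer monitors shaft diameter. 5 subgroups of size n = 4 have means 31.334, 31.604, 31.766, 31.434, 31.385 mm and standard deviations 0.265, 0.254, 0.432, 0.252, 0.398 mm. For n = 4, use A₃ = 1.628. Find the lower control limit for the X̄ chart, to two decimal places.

30.98

X̄̄ = (31.334 + 31.604 + 31.766 + 31.434 + 31.385) / 5 = 31.5046
s̄ = (0.265 + 0.254 + 0.432 + 0.252 + 0.398) / 5 = 0.3202
LCL = X̄̄ − A₃·s̄ = 31.5046 − 1.628 × 0.3202 = 30.9833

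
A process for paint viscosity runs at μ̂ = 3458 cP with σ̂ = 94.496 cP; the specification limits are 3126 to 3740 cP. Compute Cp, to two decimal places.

1.08

Cp = (USL − LSL) / (6σ̂) = (3740 − 3126) / (6 × 94.496) = 614.0000 / 566.9760 = 1.0829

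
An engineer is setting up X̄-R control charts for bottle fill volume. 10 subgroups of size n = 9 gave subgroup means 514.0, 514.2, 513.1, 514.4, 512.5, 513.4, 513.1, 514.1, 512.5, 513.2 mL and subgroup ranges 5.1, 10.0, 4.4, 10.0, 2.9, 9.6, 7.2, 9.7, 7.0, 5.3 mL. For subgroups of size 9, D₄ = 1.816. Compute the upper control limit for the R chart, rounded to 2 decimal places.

12.93

R̄ = (5.1 + 10.0 + 4.4 + 10.0 + 2.9 + 9.6 + 7.2 + 9.7 + 7.0 + 5.3) / 10 = 71.2000 / 10 = 7.1200
UCL_R = D₄·R̄ = 1.816 × 7.1200 = 12.9299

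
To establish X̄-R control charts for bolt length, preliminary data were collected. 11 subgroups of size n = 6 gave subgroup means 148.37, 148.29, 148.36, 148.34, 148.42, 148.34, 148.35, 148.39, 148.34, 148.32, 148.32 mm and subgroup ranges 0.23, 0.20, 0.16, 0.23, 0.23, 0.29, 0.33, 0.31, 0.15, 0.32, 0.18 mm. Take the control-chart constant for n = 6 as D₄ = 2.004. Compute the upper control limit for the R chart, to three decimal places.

0.479

R̄ = (0.23 + 0.20 + 0.16 + 0.23 + 0.23 + 0.29 + 0.33 + 0.31 + 0.15 + 0.32 + 0.18) / 11 = 2.6300 / 11 = 0.2391
UCL_R = D₄·R̄ = 2.004 × 0.2391 = 0.4791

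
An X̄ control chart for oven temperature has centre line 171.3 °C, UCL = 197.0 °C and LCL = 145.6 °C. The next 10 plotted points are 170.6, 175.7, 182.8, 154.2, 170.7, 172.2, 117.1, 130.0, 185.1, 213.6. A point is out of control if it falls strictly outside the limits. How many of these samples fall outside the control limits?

3

Compare each point to [145.6, 197.0]: sample 7 = 117.1 < LCL; sample 8 = 130.0 < LCL; sample 10 = 213.6 > UCL.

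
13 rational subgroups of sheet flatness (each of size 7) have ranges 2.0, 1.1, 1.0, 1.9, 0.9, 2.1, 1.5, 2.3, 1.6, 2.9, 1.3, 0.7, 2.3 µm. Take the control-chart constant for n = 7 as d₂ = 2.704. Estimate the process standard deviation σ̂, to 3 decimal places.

0.614

R̄ = (2.0 + 1.1 + 1.0 + 1.9 + 0.9 + 2.1 + 1.5 + 2.3 + 1.6 + 2.9 + 1.3 + 0.7 + 2.3) / 13 = 1.6615
σ̂ = R̄ / d₂ = 1.6615 / 2.704 = 0.6145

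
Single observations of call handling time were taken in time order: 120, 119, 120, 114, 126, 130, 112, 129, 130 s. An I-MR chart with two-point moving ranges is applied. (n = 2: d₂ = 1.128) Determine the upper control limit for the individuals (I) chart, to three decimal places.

X̄ = (120 + 119 + 120 + 114 + 126 + 130 + 112 + 129 + 130) / 9 = 122.2222
Moving ranges: 1, 1, 6, 12, 4, 18, 17, 1; M̄R̄ = 60.0000 / 8 = 7.5000
UCL = X̄ + 3·M̄R̄/d₂ = 122.2222 + 3 × 7.5000 / 1.128 = 142.1690

142.169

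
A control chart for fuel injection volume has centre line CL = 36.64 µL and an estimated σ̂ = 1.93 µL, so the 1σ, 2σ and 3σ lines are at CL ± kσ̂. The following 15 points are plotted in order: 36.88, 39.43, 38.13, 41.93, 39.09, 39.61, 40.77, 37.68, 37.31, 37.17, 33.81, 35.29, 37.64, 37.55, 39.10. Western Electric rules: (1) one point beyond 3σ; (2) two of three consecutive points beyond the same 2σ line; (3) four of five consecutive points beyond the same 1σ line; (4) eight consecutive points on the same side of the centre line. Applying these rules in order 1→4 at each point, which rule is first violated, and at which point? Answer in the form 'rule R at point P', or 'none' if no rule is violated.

rule 3 at point 6

Zone of each point (C = within 1σ̂, B = 1σ̂–2σ̂, A = 2σ̂–3σ̂, * = beyond 3σ̂; sign = side of CL): 1:+C, 2:+B, 3:+C, 4:+A, 5:+B, 6:+B, 7:+A, 8:+C, 9:+C, 10:+C, 11:-B, 12:-C, 13:+C, 14:+C, 15:+B
Rule 3 (four of five consecutive points beyond the same 1σ limit) is satisfied at point 6.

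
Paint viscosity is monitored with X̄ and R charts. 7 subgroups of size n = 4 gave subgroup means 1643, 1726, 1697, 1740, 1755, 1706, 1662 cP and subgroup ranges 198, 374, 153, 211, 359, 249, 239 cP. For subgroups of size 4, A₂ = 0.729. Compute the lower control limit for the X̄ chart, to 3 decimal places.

1518.456

X̄̄ = (1643 + 1726 + 1697 + 1740 + 1755 + 1706 + 1662) / 7 = 11929.0000 / 7 = 1704.1429
R̄ = (198 + 374 + 153 + 211 + 359 + 249 + 239) / 7 = 1783.0000 / 7 = 254.7143
LCL = X̄̄ − A₂·R̄ = 1704.1429 − 0.729 × 254.7143 = 1518.4561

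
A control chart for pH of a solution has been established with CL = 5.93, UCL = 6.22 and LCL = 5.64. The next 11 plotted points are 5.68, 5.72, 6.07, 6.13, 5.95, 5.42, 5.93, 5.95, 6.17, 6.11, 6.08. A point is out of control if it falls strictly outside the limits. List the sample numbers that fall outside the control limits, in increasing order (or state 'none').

6

Compare each point to [5.64, 6.22]: sample 6 = 5.42 < LCL.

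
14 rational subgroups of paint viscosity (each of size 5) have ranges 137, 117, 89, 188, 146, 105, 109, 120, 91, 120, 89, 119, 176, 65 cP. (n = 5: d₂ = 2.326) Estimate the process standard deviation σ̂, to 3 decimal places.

51.314

R̄ = (137 + 117 + 89 + 188 + 146 + 105 + 109 + 120 + 91 + 120 + 89 + 119 + 176 + 65) / 14 = 119.3571
σ̂ = R̄ / d₂ = 119.3571 / 2.326 = 51.3143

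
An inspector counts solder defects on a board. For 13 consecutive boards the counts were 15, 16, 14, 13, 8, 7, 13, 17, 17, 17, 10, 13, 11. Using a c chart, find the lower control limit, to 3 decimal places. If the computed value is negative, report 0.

c̄ = (15 + 16 + 14 + 13 + 8 + 7 + 13 + 17 + 17 + 17 + 10 + 13 + 11) / 13 = 171 / 13 = 13.1538
LCL = c̄ − 3√c̄ = 13.1538 − 3 × 3.6268 = 2.2734

2.273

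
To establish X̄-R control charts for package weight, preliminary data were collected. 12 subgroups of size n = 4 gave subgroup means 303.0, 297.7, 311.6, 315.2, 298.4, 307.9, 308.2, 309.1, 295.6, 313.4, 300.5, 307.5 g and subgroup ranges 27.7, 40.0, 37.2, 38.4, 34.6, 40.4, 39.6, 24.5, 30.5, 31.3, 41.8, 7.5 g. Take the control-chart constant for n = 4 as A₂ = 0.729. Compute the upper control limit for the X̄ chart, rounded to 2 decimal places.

329.58

X̄̄ = (303.0 + 297.7 + 311.6 + 315.2 + 298.4 + 307.9 + 308.2 + 309.1 + 295.6 + 313.4 + 300.5 + 307.5) / 12 = 3668.1000 / 12 = 305.6750
R̄ = (27.7 + 40.0 + 37.2 + 38.4 + 34.6 + 40.4 + 39.6 + 24.5 + 30.5 + 31.3 + 41.8 + 7.5) / 12 = 393.5000 / 12 = 32.7917
UCL = X̄̄ + A₂·R̄ = 305.6750 + 0.729 × 32.7917 = 329.5801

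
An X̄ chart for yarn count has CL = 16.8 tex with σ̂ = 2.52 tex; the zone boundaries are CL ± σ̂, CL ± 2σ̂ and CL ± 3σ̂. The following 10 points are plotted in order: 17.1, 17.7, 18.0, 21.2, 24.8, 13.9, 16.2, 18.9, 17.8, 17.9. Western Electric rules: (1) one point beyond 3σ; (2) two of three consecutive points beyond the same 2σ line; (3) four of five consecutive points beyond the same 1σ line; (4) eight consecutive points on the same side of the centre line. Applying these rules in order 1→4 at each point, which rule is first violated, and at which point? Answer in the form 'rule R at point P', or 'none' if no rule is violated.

Zone of each point (C = within 1σ̂, B = 1σ̂–2σ̂, A = 2σ̂–3σ̂, * = beyond 3σ̂; sign = side of CL): 1:+C, 2:+C, 3:+C, 4:+B, 5:+*, 6:-B, 7:-C, 8:+C, 9:+C, 10:+C
Rule 1 (one point beyond the 3σ limits) is satisfied at point 5.

rule 1 at point 5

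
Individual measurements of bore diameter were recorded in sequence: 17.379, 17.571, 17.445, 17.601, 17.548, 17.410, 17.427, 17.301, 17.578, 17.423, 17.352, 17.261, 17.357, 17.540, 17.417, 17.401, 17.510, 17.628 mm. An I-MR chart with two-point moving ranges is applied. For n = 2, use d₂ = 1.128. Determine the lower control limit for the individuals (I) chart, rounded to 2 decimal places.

17.13

X̄ = (17.379 + 17.571 + 17.445 + 17.601 + 17.548 + 17.410 + 17.427 + 17.301 + 17.578 + 17.423 + 17.352 + 17.261 + 17.357 + 17.540 + 17.417 + 17.401 + 17.510 + 17.628) / 18 = 17.4527
Moving ranges: 0.192, 0.126, 0.156, 0.053, 0.138, 0.017, 0.126, 0.277, 0.155, 0.071, 0.091, 0.096, 0.183, 0.123, 0.016, 0.109, 0.118; M̄R̄ = 2.0470 / 17 = 0.1204
LCL = X̄ − 3·M̄R̄/d₂ = 17.4527 − 3 × 0.1204 / 1.128 = 17.1325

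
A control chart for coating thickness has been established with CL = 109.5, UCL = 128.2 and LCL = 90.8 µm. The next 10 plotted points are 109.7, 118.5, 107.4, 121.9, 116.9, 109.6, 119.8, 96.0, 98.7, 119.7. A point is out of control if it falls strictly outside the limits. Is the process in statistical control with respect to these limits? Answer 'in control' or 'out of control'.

All 10 points lie within [90.8, 128.2].

in control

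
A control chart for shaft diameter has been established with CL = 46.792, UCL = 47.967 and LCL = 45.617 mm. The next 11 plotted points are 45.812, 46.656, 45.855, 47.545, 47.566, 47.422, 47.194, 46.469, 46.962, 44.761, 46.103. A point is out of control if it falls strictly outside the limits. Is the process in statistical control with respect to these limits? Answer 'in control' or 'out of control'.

Compare each point to [45.617, 47.967]: sample 10 = 44.761 < LCL.

out of control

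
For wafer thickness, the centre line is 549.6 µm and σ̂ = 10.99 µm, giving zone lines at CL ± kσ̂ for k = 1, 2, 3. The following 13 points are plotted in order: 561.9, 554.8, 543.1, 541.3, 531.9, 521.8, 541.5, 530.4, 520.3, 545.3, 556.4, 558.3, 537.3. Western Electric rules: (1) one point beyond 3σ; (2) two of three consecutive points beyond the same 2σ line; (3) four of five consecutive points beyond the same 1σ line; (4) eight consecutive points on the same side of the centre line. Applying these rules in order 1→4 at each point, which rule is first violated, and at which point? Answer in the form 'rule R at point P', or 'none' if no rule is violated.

Zone of each point (C = within 1σ̂, B = 1σ̂–2σ̂, A = 2σ̂–3σ̂, * = beyond 3σ̂; sign = side of CL): 1:+B, 2:+C, 3:-C, 4:-C, 5:-B, 6:-A, 7:-C, 8:-B, 9:-A, 10:-C, 11:+C, 12:+C, 13:-B
Rule 3 (four of five consecutive points beyond the same 1σ limit) is satisfied at point 9.

rule 3 at point 9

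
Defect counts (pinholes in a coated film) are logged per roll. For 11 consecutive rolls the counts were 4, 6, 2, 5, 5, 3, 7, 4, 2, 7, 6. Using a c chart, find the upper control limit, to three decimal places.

c̄ = (4 + 6 + 2 + 5 + 5 + 3 + 7 + 4 + 2 + 7 + 6) / 11 = 51 / 11 = 4.6364
UCL = c̄ + 3√c̄ = 4.6364 + 3 × √4.6364 = 4.6364 + 3 × 2.1532 = 11.0960

11.096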